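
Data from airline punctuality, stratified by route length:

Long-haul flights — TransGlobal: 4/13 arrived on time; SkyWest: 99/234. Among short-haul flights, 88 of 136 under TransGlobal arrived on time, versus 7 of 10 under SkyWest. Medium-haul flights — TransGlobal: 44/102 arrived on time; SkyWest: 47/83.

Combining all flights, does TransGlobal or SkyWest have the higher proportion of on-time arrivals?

TransGlobal

Long-haul: TransGlobal 4/13 = 30.8%, SkyWest 99/234 = 42.3% → SkyWest
Short-haul: TransGlobal 88/136 = 64.7%, SkyWest 7/10 = 70.0% → SkyWest
Medium-haul: TransGlobal 44/102 = 43.1%, SkyWest 47/83 = 56.6% → SkyWest
Overall: TransGlobal 136/251 = 54.2%, SkyWest 153/327 = 46.8% → TransGlobal
(SkyWest wins every route group but TransGlobal wins overall — SkyWest's flights skew toward the low-rate long-haul group.)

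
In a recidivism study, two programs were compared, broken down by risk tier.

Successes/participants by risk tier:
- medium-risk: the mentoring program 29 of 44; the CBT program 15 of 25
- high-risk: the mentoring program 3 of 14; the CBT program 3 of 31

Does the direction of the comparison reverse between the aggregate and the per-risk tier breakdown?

No

Medium-risk: the mentoring program 29/44 = 65.9%, the CBT program 15/25 = 60.0% → the mentoring program
High-risk: the mentoring program 3/14 = 21.4%, the CBT program 3/31 = 9.7% → the mentoring program
Overall: the mentoring program 32/58 = 55.2%, the CBT program 18/56 = 32.1% → the mentoring program
The mentoring program wins overall and in every risk group — no reversal.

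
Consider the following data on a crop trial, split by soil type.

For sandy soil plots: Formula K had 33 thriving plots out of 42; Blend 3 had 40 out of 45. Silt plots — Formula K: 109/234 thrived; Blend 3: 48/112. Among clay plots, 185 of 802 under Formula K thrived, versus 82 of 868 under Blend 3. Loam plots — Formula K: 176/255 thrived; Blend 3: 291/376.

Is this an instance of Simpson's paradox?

No

Sandy soil: Formula K 33/42 = 78.6%, Blend 3 40/45 = 88.9% → Blend 3
Silt: Formula K 109/234 = 46.6%, Blend 3 48/112 = 42.9% → Formula K
Clay: Formula K 185/802 = 23.1%, Blend 3 82/868 = 9.4% → Formula K
Loam: Formula K 176/255 = 69.0%, Blend 3 291/376 = 77.4% → Blend 3
Overall: Formula K 503/1333 = 37.7%, Blend 3 461/1401 = 32.9% → Formula K
Neither sweeps: Formula K wins 2 of 4 groups, Blend 3 wins 2. Formula K wins overall but not every group — no Simpson reversal.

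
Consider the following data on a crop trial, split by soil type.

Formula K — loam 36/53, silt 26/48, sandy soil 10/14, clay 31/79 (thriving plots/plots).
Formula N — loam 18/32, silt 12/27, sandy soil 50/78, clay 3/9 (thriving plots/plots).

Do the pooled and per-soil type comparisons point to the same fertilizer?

Loam: Formula K 36/53 = 67.9%, Formula N 18/32 = 56.2% → Formula K
Silt: Formula K 26/48 = 54.2%, Formula N 12/27 = 44.4% → Formula K
Sandy soil: Formula K 10/14 = 71.4%, Formula N 50/78 = 64.1% → Formula K
Clay: Formula K 31/79 = 39.2%, Formula N 3/9 = 33.3% → Formula K
Overall: Formula K 103/194 = 53.1%, Formula N 83/146 = 56.8% → Formula N
Formula K wins each soil group but Formula N wins overall — the comparison reverses. Formula K's plots skew toward clay, which has a lower base rate.

No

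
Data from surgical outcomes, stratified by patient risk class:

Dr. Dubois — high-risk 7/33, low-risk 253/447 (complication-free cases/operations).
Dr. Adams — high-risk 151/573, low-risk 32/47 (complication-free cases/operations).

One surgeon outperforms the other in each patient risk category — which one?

High-risk: Dr. Dubois 7/33 = 21.2%, Dr. Adams 151/573 = 26.4% → Dr. Adams
Low-risk: Dr. Dubois 253/447 = 56.6%, Dr. Adams 32/47 = 68.1% → Dr. Adams
Dr. Adams has the higher rate in both groups.

Dr. Adams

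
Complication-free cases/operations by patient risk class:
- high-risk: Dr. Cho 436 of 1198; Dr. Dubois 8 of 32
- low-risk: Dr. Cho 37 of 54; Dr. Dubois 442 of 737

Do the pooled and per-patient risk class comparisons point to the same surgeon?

No

High-risk: Dr. Cho 436/1198 = 36.4%, Dr. Dubois 8/32 = 25.0% → Dr. Cho
Low-risk: Dr. Cho 37/54 = 68.5%, Dr. Dubois 442/737 = 60.0% → Dr. Cho
Overall: Dr. Cho 473/1252 = 37.8%, Dr. Dubois 450/769 = 58.5% → Dr. Dubois
Dr. Cho wins each patient risk group but Dr. Dubois wins overall — the comparison reverses. Dr. Cho's operations skew toward high-risk, which has a lower base rate.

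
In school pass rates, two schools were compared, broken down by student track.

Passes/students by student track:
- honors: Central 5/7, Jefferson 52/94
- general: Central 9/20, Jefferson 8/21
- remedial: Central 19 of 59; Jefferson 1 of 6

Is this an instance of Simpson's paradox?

Honors: Central 5/7 = 71.4%, Jefferson 52/94 = 55.3% → Central
General: Central 9/20 = 45.0%, Jefferson 8/21 = 38.1% → Central
Remedial: Central 19/59 = 32.2%, Jefferson 1/6 = 16.7% → Central
Overall: Central 33/86 = 38.4%, Jefferson 61/121 = 50.4% → Jefferson
Central wins each student group but Jefferson wins overall — the comparison reverses. Central's students skew toward remedial, which has a lower base rate.

Yes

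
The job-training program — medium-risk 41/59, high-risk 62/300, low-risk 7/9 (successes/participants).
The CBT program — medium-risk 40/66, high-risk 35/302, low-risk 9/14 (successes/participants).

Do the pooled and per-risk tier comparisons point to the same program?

Medium-risk: the job-training program 41/59 = 69.5%, the CBT program 40/66 = 60.6% → the job-training program
High-risk: the job-training program 62/300 = 20.7%, the CBT program 35/302 = 11.6% → the job-training program
Low-risk: the job-training program 7/9 = 77.8%, the CBT program 9/14 = 64.3% → the job-training program
Overall: the job-training program 110/368 = 29.9%, the CBT program 84/382 = 22.0% → the job-training program
The job-training program wins overall and in every risk group — no reversal.

Yes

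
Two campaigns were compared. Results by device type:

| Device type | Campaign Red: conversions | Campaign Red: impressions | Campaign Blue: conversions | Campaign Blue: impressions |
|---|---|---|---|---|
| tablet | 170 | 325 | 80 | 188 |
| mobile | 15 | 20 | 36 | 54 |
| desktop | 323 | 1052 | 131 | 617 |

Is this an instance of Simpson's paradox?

No

Tablet: Campaign Red 170/325 = 52.3%, Campaign Blue 80/188 = 42.6% → Campaign Red
Mobile: Campaign Red 15/20 = 75.0%, Campaign Blue 36/54 = 66.7% → Campaign Red
Desktop: Campaign Red 323/1052 = 30.7%, Campaign Blue 131/617 = 21.2% → Campaign Red
Overall: Campaign Red 508/1397 = 36.4%, Campaign Blue 247/859 = 28.8% → Campaign Red
Campaign Red wins overall and in every device group — no reversal.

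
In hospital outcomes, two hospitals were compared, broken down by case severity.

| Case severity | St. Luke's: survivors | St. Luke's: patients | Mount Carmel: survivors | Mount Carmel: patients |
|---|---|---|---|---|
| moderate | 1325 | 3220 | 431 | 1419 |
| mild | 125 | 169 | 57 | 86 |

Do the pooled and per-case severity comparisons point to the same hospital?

Moderate: St. Luke's 1325/3220 = 41.1%, Mount Carmel 431/1419 = 30.4% → St. Luke's
Mild: St. Luke's 125/169 = 74.0%, Mount Carmel 57/86 = 66.3% → St. Luke's
Overall: St. Luke's 1450/3389 = 42.8%, Mount Carmel 488/1505 = 32.4% → St. Luke's
St. Luke's wins overall and in every case group — no reversal.

Yes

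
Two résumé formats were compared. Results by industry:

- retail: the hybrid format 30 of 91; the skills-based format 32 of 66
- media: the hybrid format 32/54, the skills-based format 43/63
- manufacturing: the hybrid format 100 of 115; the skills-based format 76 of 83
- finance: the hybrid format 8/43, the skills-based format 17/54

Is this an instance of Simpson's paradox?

No

Retail: the hybrid format 30/91 = 33.0%, the skills-based format 32/66 = 48.5% → the skills-based format
Media: the hybrid format 32/54 = 59.3%, the skills-based format 43/63 = 68.3% → the skills-based format
Manufacturing: the hybrid format 100/115 = 87.0%, the skills-based format 76/83 = 91.6% → the skills-based format
Finance: the hybrid format 8/43 = 18.6%, the skills-based format 17/54 = 31.5% → the skills-based format
Overall: the hybrid format 170/303 = 56.1%, the skills-based format 168/266 = 63.2% → the skills-based format
The skills-based format wins overall and in every industry group — no reversal.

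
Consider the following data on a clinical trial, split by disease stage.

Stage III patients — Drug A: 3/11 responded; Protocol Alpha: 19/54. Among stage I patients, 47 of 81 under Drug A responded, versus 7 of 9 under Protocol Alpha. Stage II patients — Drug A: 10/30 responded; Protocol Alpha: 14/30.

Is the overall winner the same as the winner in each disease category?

Stage III: Drug A 3/11 = 27.3%, Protocol Alpha 19/54 = 35.2% → Protocol Alpha
Stage I: Drug A 47/81 = 58.0%, Protocol Alpha 7/9 = 77.8% → Protocol Alpha
Stage II: Drug A 10/30 = 33.3%, Protocol Alpha 14/30 = 46.7% → Protocol Alpha
Overall: Drug A 60/122 = 49.2%, Protocol Alpha 40/93 = 43.0% → Drug A
Protocol Alpha wins each disease group but Drug A wins overall — the comparison reverses. Protocol Alpha's patients skew toward stage III, which has a lower base rate.

No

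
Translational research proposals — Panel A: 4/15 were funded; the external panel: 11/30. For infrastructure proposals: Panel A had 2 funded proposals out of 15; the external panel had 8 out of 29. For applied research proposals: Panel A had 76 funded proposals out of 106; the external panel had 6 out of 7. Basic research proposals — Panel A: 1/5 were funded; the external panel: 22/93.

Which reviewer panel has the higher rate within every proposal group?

the external panel

Translational research: Panel A 4/15 = 26.7%, the external panel 11/30 = 36.7% → the external panel
Infrastructure: Panel A 2/15 = 13.3%, the external panel 8/29 = 27.6% → the external panel
Applied research: Panel A 76/106 = 71.7%, the external panel 6/7 = 85.7% → the external panel
Basic research: Panel A 1/5 = 20.0%, the external panel 22/93 = 23.7% → the external panel
The external panel has the higher rate in all 4 groups.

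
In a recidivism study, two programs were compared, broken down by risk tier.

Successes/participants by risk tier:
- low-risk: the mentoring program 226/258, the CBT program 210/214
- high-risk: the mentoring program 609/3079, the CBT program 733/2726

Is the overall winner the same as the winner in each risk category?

Yes

Low-risk: the mentoring program 226/258 = 87.6%, the CBT program 210/214 = 98.1% → the CBT program
High-risk: the mentoring program 609/3079 = 19.8%, the CBT program 733/2726 = 26.9% → the CBT program
Overall: the mentoring program 835/3337 = 25.0%, the CBT program 943/2940 = 32.1% → the CBT program
The CBT program wins overall and in every risk group — no reversal.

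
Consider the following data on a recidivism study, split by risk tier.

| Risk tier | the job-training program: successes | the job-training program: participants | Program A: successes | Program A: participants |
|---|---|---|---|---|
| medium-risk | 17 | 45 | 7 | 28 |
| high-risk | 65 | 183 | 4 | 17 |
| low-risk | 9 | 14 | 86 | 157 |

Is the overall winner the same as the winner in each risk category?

No

Medium-risk: the job-training program 17/45 = 37.8%, Program A 7/28 = 25.0% → the job-training program
High-risk: the job-training program 65/183 = 35.5%, Program A 4/17 = 23.5% → the job-training program
Low-risk: the job-training program 9/14 = 64.3%, Program A 86/157 = 54.8% → the job-training program
Overall: the job-training program 91/242 = 37.6%, Program A 97/202 = 48.0% → Program A
The job-training program wins each risk group but Program A wins overall — the comparison reverses. The job-training program's participants skew toward high-risk, which has a lower base rate.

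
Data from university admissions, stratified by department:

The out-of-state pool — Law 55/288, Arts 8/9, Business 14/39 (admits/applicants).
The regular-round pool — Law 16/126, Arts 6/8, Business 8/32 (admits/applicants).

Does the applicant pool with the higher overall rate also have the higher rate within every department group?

Law: the out-of-state pool 55/288 = 19.1%, the regular-round pool 16/126 = 12.7% → the out-of-state pool
Arts: the out-of-state pool 8/9 = 88.9%, the regular-round pool 6/8 = 75.0% → the out-of-state pool
Business: the out-of-state pool 14/39 = 35.9%, the regular-round pool 8/32 = 25.0% → the out-of-state pool
Overall: the out-of-state pool 77/336 = 22.9%, the regular-round pool 30/166 = 18.1% → the out-of-state pool
The out-of-state pool wins overall and in every department group — no reversal.

Yes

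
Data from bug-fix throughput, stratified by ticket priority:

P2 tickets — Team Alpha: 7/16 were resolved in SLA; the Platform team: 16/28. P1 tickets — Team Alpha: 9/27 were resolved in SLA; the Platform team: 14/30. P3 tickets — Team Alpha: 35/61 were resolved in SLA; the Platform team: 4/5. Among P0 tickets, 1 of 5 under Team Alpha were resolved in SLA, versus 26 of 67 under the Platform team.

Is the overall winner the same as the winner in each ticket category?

P2: Team Alpha 7/16 = 43.8%, the Platform team 16/28 = 57.1% → the Platform team
P1: Team Alpha 9/27 = 33.3%, the Platform team 14/30 = 46.7% → the Platform team
P3: Team Alpha 35/61 = 57.4%, the Platform team 4/5 = 80.0% → the Platform team
P0: Team Alpha 1/5 = 20.0%, the Platform team 26/67 = 38.8% → the Platform team
Overall: Team Alpha 52/109 = 47.7%, the Platform team 60/130 = 46.2% → Team Alpha
The Platform team wins each ticket group but Team Alpha wins overall — the comparison reverses. The Platform team's tickets skew toward P0, which has a lower base rate.

No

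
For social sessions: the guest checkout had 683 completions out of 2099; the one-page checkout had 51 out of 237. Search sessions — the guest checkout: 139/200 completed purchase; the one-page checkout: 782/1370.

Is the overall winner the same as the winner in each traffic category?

No

Social: the guest checkout 683/2099 = 32.5%, the one-page checkout 51/237 = 21.5% → the guest checkout
Search: the guest checkout 139/200 = 69.5%, the one-page checkout 782/1370 = 57.1% → the guest checkout
Overall: the guest checkout 822/2299 = 35.8%, the one-page checkout 833/1607 = 51.8% → the one-page checkout
The guest checkout wins each traffic group but the one-page checkout wins overall — the comparison reverses. The guest checkout's sessions skew toward social, which has a lower base rate.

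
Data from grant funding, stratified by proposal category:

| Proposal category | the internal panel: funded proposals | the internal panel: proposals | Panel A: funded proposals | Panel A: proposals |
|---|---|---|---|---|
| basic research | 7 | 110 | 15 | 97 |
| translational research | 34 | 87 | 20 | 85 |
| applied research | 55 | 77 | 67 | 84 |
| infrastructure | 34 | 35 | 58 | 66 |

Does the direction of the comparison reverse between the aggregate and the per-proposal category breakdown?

No

Basic research: the internal panel 7/110 = 6.4%, Panel A 15/97 = 15.5% → Panel A
Translational research: the internal panel 34/87 = 39.1%, Panel A 20/85 = 23.5% → the internal panel
Applied research: the internal panel 55/77 = 71.4%, Panel A 67/84 = 79.8% → Panel A
Infrastructure: the internal panel 34/35 = 97.1%, Panel A 58/66 = 87.9% → the internal panel
Overall: the internal panel 130/309 = 42.1%, Panel A 160/332 = 48.2% → Panel A
Neither sweeps: the internal panel wins 2 of 4 groups, Panel A wins 2. Panel A wins overall but not every group — no Simpson reversal.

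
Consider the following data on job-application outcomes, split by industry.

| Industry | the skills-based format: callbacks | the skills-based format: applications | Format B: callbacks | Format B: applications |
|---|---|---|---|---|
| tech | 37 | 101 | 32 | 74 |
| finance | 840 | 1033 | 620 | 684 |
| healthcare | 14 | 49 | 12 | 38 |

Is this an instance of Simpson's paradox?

Tech: the skills-based format 37/101 = 36.6%, Format B 32/74 = 43.2% → Format B
Finance: the skills-based format 840/1033 = 81.3%, Format B 620/684 = 90.6% → Format B
Healthcare: the skills-based format 14/49 = 28.6%, Format B 12/38 = 31.6% → Format B
Overall: the skills-based format 891/1183 = 75.3%, Format B 664/796 = 83.4% → Format B
Format B wins overall and in every industry group — no reversal.

No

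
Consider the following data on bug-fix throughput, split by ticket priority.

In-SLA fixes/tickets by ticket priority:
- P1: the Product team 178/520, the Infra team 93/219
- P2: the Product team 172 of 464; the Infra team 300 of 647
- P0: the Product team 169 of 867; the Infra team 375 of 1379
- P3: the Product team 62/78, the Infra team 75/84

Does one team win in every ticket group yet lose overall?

P1: the Product team 178/520 = 34.2%, the Infra team 93/219 = 42.5% → the Infra team
P2: the Product team 172/464 = 37.1%, the Infra team 300/647 = 46.4% → the Infra team
P0: the Product team 169/867 = 19.5%, the Infra team 375/1379 = 27.2% → the Infra team
P3: the Product team 62/78 = 79.5%, the Infra team 75/84 = 89.3% → the Infra team
Overall: the Product team 581/1929 = 30.1%, the Infra team 843/2329 = 36.2% → the Infra team
The Infra team wins overall and in every ticket group — no reversal.

No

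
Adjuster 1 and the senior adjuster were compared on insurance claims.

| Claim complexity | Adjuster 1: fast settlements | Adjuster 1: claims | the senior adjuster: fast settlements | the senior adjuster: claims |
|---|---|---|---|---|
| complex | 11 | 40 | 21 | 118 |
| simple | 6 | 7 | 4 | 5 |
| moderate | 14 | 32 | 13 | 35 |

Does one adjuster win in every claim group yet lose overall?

Complex: Adjuster 1 11/40 = 27.5%, the senior adjuster 21/118 = 17.8% → Adjuster 1
Simple: Adjuster 1 6/7 = 85.7%, the senior adjuster 4/5 = 80.0% → Adjuster 1
Moderate: Adjuster 1 14/32 = 43.8%, the senior adjuster 13/35 = 37.1% → Adjuster 1
Overall: Adjuster 1 31/79 = 39.2%, the senior adjuster 38/158 = 24.1% → Adjuster 1
Adjuster 1 wins overall and in every claim group — no reversal.

No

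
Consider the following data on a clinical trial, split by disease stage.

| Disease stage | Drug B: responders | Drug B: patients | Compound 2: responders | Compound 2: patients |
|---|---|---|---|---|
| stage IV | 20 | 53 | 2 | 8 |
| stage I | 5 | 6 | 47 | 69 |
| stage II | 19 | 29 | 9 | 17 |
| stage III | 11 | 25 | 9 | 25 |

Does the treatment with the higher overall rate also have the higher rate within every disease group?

Stage IV: Drug B 20/53 = 37.7%, Compound 2 2/8 = 25.0% → Drug B
Stage I: Drug B 5/6 = 83.3%, Compound 2 47/69 = 68.1% → Drug B
Stage II: Drug B 19/29 = 65.5%, Compound 2 9/17 = 52.9% → Drug B
Stage III: Drug B 11/25 = 44.0%, Compound 2 9/25 = 36.0% → Drug B
Overall: Drug B 55/113 = 48.7%, Compound 2 67/119 = 56.3% → Compound 2
Drug B wins each disease group but Compound 2 wins overall — the comparison reverses. Drug B's patients skew toward stage IV, which has a lower base rate.

No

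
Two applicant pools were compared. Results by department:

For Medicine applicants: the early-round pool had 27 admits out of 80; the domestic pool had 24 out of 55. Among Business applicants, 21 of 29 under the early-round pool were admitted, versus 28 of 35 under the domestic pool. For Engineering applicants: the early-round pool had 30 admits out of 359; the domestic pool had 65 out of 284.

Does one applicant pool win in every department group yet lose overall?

No

Medicine: the early-round pool 27/80 = 33.8%, the domestic pool 24/55 = 43.6% → the domestic pool
Business: the early-round pool 21/29 = 72.4%, the domestic pool 28/35 = 80.0% → the domestic pool
Engineering: the early-round pool 30/359 = 8.4%, the domestic pool 65/284 = 22.9% → the domestic pool
Overall: the early-round pool 78/468 = 16.7%, the domestic pool 117/374 = 31.3% → the domestic pool
The domestic pool wins overall and in every department group — no reversal.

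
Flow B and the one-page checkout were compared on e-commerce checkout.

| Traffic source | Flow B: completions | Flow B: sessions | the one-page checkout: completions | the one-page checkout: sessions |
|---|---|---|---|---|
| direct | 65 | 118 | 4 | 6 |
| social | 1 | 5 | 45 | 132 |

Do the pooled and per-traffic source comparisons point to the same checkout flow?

No

Direct: Flow B 65/118 = 55.1%, the one-page checkout 4/6 = 66.7% → the one-page checkout
Social: Flow B 1/5 = 20.0%, the one-page checkout 45/132 = 34.1% → the one-page checkout
Overall: Flow B 66/123 = 53.7%, the one-page checkout 49/138 = 35.5% → Flow B
The one-page checkout wins each traffic group but Flow B wins overall — the comparison reverses. The one-page checkout's sessions skew toward social, which has a lower base rate.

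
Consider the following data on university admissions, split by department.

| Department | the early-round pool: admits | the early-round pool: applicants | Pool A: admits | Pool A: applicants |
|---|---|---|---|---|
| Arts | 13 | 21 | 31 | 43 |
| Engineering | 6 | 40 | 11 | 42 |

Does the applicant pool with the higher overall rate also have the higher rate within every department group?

Arts: the early-round pool 13/21 = 61.9%, Pool A 31/43 = 72.1% → Pool A
Engineering: the early-round pool 6/40 = 15.0%, Pool A 11/42 = 26.2% → Pool A
Overall: the early-round pool 19/61 = 31.1%, Pool A 42/85 = 49.4% → Pool A
Pool A wins overall and in every department group — no reversal.

Yes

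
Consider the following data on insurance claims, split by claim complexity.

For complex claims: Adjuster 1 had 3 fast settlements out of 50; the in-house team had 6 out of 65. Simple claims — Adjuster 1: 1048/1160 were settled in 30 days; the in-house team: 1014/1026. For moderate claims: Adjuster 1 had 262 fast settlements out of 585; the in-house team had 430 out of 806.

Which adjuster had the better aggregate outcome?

the in-house team

Complex: Adjuster 1 3/50 = 6.0%, the in-house team 6/65 = 9.2% → the in-house team
Simple: Adjuster 1 1048/1160 = 90.3%, the in-house team 1014/1026 = 98.8% → the in-house team
Moderate: Adjuster 1 262/585 = 44.8%, the in-house team 430/806 = 53.3% → the in-house team
Overall: Adjuster 1 1313/1795 = 73.1%, the in-house team 1450/1897 = 76.4% → the in-house team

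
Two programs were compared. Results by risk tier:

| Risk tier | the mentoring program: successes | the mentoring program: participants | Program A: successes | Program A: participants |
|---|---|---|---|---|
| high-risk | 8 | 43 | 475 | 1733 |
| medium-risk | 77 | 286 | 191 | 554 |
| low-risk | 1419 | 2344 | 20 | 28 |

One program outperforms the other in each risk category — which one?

High-risk: the mentoring program 8/43 = 18.6%, Program A 475/1733 = 27.4% → Program A
Medium-risk: the mentoring program 77/286 = 26.9%, Program A 191/554 = 34.5% → Program A
Low-risk: the mentoring program 1419/2344 = 60.5%, Program A 20/28 = 71.4% → Program A
Program A has the higher rate in all 3 groups.

Program A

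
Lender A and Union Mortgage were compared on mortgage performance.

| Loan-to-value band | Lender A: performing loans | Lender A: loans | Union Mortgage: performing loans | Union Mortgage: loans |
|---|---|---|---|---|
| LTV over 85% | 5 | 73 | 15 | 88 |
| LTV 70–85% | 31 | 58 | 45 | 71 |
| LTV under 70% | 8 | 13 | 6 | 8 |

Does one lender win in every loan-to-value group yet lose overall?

LTV over 85%: Lender A 5/73 = 6.8%, Union Mortgage 15/88 = 17.0% → Union Mortgage
LTV 70–85%: Lender A 31/58 = 53.4%, Union Mortgage 45/71 = 63.4% → Union Mortgage
LTV under 70%: Lender A 8/13 = 61.5%, Union Mortgage 6/8 = 75.0% → Union Mortgage
Overall: Lender A 44/144 = 30.6%, Union Mortgage 66/167 = 39.5% → Union Mortgage
Union Mortgage wins overall and in every loan-to-value group — no reversal.

No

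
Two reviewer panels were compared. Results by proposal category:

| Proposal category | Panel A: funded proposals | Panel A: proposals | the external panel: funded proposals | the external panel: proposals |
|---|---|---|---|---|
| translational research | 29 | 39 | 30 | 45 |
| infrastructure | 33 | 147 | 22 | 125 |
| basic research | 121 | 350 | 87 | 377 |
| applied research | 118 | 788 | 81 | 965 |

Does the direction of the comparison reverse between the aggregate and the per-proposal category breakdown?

No

Translational research: Panel A 29/39 = 74.4%, the external panel 30/45 = 66.7% → Panel A
Infrastructure: Panel A 33/147 = 22.4%, the external panel 22/125 = 17.6% → Panel A
Basic research: Panel A 121/350 = 34.6%, the external panel 87/377 = 23.1% → Panel A
Applied research: Panel A 118/788 = 15.0%, the external panel 81/965 = 8.4% → Panel A
Overall: Panel A 301/1324 = 22.7%, the external panel 220/1512 = 14.6% → Panel A
Panel A wins overall and in every proposal group — no reversal.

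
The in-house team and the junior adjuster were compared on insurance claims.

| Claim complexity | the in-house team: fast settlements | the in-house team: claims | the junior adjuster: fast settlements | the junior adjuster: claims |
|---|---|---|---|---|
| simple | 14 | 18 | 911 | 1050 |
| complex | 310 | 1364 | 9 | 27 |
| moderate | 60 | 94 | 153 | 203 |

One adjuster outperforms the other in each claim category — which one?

Simple: the in-house team 14/18 = 77.8%, the junior adjuster 911/1050 = 86.8% → the junior adjuster
Complex: the in-house team 310/1364 = 22.7%, the junior adjuster 9/27 = 33.3% → the junior adjuster
Moderate: the in-house team 60/94 = 63.8%, the junior adjuster 153/203 = 75.4% → the junior adjuster
The junior adjuster has the higher rate in all 3 groups.

the junior adjuster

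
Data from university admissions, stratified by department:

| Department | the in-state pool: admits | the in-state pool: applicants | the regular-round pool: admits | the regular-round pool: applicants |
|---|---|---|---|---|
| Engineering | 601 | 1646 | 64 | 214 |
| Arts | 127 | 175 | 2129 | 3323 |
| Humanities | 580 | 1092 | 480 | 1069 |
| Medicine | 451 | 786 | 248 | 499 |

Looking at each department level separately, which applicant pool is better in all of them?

the in-state pool

Engineering: the in-state pool 601/1646 = 36.5%, the regular-round pool 64/214 = 29.9% → the in-state pool
Arts: the in-state pool 127/175 = 72.6%, the regular-round pool 2129/3323 = 64.1% → the in-state pool
Humanities: the in-state pool 580/1092 = 53.1%, the regular-round pool 480/1069 = 44.9% → the in-state pool
Medicine: the in-state pool 451/786 = 57.4%, the regular-round pool 248/499 = 49.7% → the in-state pool
The in-state pool has the higher rate in all 4 groups.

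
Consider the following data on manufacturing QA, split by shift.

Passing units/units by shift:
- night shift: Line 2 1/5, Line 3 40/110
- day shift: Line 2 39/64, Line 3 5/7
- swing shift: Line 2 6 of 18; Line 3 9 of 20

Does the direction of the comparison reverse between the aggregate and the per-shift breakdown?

Night shift: Line 2 1/5 = 20.0%, Line 3 40/110 = 36.4% → Line 3
Day shift: Line 2 39/64 = 60.9%, Line 3 5/7 = 71.4% → Line 3
Swing shift: Line 2 6/18 = 33.3%, Line 3 9/20 = 45.0% → Line 3
Overall: Line 2 46/87 = 52.9%, Line 3 54/137 = 39.4% → Line 2
Line 3 wins each shift group but Line 2 wins overall — the comparison reverses. Line 3's units skew toward night shift, which has a lower base rate.

Yes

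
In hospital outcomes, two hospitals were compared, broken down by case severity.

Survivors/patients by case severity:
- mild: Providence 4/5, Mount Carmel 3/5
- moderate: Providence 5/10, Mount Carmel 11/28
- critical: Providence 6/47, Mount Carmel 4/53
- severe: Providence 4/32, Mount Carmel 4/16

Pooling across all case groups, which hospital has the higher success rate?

Mild: Providence 4/5 = 80.0%, Mount Carmel 3/5 = 60.0% → Providence
Moderate: Providence 5/10 = 50.0%, Mount Carmel 11/28 = 39.3% → Providence
Critical: Providence 6/47 = 12.8%, Mount Carmel 4/53 = 7.5% → Providence
Severe: Providence 4/32 = 12.5%, Mount Carmel 4/16 = 25.0% → Mount Carmel
Overall: Providence 19/94 = 20.2%, Mount Carmel 22/102 = 21.6% → Mount Carmel
(Neither sweeps every case group, but Mount Carmel has the higher pooled rate.)

Mount Carmel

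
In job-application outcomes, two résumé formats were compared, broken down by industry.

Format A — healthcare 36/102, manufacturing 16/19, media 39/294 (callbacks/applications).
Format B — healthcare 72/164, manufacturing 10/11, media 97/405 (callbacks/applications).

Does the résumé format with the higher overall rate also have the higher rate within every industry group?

Yes

Healthcare: Format A 36/102 = 35.3%, Format B 72/164 = 43.9% → Format B
Manufacturing: Format A 16/19 = 84.2%, Format B 10/11 = 90.9% → Format B
Media: Format A 39/294 = 13.3%, Format B 97/405 = 24.0% → Format B
Overall: Format A 91/415 = 21.9%, Format B 179/580 = 30.9% → Format B
Format B wins overall and in every industry group — no reversal.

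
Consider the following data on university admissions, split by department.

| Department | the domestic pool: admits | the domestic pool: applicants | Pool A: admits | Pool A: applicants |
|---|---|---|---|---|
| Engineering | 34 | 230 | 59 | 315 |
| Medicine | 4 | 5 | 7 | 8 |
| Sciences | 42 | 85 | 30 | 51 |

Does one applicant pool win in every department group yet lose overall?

Engineering: the domestic pool 34/230 = 14.8%, Pool A 59/315 = 18.7% → Pool A
Medicine: the domestic pool 4/5 = 80.0%, Pool A 7/8 = 87.5% → Pool A
Sciences: the domestic pool 42/85 = 49.4%, Pool A 30/51 = 58.8% → Pool A
Overall: the domestic pool 80/320 = 25.0%, Pool A 96/374 = 25.7% → Pool A
Pool A wins overall and in every department group — no reversal.

No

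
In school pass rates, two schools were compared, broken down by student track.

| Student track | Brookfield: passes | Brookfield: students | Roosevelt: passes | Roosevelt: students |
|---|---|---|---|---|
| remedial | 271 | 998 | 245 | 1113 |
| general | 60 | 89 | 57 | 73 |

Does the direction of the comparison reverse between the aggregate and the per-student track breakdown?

No

Remedial: Brookfield 271/998 = 27.2%, Roosevelt 245/1113 = 22.0% → Brookfield
General: Brookfield 60/89 = 67.4%, Roosevelt 57/73 = 78.1% → Roosevelt
Overall: Brookfield 331/1087 = 30.5%, Roosevelt 302/1186 = 25.5% → Brookfield
Neither sweeps: Brookfield wins 1 of 2 groups, Roosevelt wins 1. Brookfield wins overall but not every group — no Simpson reversal.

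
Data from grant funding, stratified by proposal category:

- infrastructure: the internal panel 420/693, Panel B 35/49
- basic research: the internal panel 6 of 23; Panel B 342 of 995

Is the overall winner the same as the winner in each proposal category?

Infrastructure: the internal panel 420/693 = 60.6%, Panel B 35/49 = 71.4% → Panel B
Basic research: the internal panel 6/23 = 26.1%, Panel B 342/995 = 34.4% → Panel B
Overall: the internal panel 426/716 = 59.5%, Panel B 377/1044 = 36.1% → the internal panel
Panel B wins each proposal group but the internal panel wins overall — the comparison reverses. Panel B's proposals skew toward basic research, which has a lower base rate.

No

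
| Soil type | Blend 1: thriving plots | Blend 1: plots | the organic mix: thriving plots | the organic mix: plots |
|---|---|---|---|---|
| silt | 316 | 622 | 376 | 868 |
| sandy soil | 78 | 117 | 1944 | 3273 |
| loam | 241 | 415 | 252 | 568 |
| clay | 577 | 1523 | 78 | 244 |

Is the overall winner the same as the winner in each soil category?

No

Silt: Blend 1 316/622 = 50.8%, the organic mix 376/868 = 43.3% → Blend 1
Sandy soil: Blend 1 78/117 = 66.7%, the organic mix 1944/3273 = 59.4% → Blend 1
Loam: Blend 1 241/415 = 58.1%, the organic mix 252/568 = 44.4% → Blend 1
Clay: Blend 1 577/1523 = 37.9%, the organic mix 78/244 = 32.0% → Blend 1
Overall: Blend 1 1212/2677 = 45.3%, the organic mix 2650/4953 = 53.5% → the organic mix
Blend 1 wins each soil group but the organic mix wins overall — the comparison reverses. Blend 1's plots skew toward clay, which has a lower base rate.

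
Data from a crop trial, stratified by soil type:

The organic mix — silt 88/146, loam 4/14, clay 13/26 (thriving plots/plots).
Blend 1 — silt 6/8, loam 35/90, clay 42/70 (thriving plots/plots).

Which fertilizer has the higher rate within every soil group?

Blend 1

Silt: the organic mix 88/146 = 60.3%, Blend 1 6/8 = 75.0% → Blend 1
Loam: the organic mix 4/14 = 28.6%, Blend 1 35/90 = 38.9% → Blend 1
Clay: the organic mix 13/26 = 50.0%, Blend 1 42/70 = 60.0% → Blend 1
Blend 1 has the higher rate in all 3 groups.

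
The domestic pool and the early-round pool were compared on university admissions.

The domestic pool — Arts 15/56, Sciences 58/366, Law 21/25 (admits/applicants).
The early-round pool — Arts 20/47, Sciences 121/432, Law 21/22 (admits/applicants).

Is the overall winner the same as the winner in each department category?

Arts: the domestic pool 15/56 = 26.8%, the early-round pool 20/47 = 42.6% → the early-round pool
Sciences: the domestic pool 58/366 = 15.8%, the early-round pool 121/432 = 28.0% → the early-round pool
Law: the domestic pool 21/25 = 84.0%, the early-round pool 21/22 = 95.5% → the early-round pool
Overall: the domestic pool 94/447 = 21.0%, the early-round pool 162/501 = 32.3% → the early-round pool
The early-round pool wins overall and in every department group — no reversal.

Yes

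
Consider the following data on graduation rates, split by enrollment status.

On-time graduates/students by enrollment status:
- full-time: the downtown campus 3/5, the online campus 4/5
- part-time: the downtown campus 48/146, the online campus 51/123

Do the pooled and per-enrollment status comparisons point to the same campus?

Yes

Full-time: the downtown campus 3/5 = 60.0%, the online campus 4/5 = 80.0% → the online campus
Part-time: the downtown campus 48/146 = 32.9%, the online campus 51/123 = 41.5% → the online campus
Overall: the downtown campus 51/151 = 33.8%, the online campus 55/128 = 43.0% → the online campus
The online campus wins overall and in every enrollment group — no reversal.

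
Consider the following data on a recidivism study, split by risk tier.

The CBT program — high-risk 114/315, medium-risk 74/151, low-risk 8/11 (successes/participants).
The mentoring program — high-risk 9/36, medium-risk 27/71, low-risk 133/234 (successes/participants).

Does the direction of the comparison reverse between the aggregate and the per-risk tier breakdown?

Yes

High-risk: the CBT program 114/315 = 36.2%, the mentoring program 9/36 = 25.0% → the CBT program
Medium-risk: the CBT program 74/151 = 49.0%, the mentoring program 27/71 = 38.0% → the CBT program
Low-risk: the CBT program 8/11 = 72.7%, the mentoring program 133/234 = 56.8% → the CBT program
Overall: the CBT program 196/477 = 41.1%, the mentoring program 169/341 = 49.6% → the mentoring program
The CBT program wins each risk group but the mentoring program wins overall — the comparison reverses. The CBT program's participants skew toward high-risk, which has a lower base rate.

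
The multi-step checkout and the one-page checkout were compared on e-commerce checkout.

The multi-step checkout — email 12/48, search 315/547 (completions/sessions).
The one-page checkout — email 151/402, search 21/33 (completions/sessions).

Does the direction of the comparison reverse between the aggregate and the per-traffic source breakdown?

Email: the multi-step checkout 12/48 = 25.0%, the one-page checkout 151/402 = 37.6% → the one-page checkout
Search: the multi-step checkout 315/547 = 57.6%, the one-page checkout 21/33 = 63.6% → the one-page checkout
Overall: the multi-step checkout 327/595 = 55.0%, the one-page checkout 172/435 = 39.5% → the multi-step checkout
The one-page checkout wins each traffic group but the multi-step checkout wins overall — the comparison reverses. The one-page checkout's sessions skew toward email, which has a lower base rate.

Yes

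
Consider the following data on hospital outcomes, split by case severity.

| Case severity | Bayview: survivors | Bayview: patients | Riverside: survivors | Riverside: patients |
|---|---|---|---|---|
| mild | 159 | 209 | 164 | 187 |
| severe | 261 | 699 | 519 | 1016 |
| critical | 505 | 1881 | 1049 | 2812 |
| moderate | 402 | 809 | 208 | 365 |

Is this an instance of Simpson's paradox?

No

Mild: Bayview 159/209 = 76.1%, Riverside 164/187 = 87.7% → Riverside
Severe: Bayview 261/699 = 37.3%, Riverside 519/1016 = 51.1% → Riverside
Critical: Bayview 505/1881 = 26.8%, Riverside 1049/2812 = 37.3% → Riverside
Moderate: Bayview 402/809 = 49.7%, Riverside 208/365 = 57.0% → Riverside
Overall: Bayview 1327/3598 = 36.9%, Riverside 1940/4380 = 44.3% → Riverside
Riverside wins overall and in every case group — no reversal.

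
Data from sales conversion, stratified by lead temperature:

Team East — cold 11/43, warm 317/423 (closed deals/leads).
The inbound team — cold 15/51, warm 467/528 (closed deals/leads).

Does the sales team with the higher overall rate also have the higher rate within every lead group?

Yes

Cold: Team East 11/43 = 25.6%, the inbound team 15/51 = 29.4% → the inbound team
Warm: Team East 317/423 = 74.9%, the inbound team 467/528 = 88.4% → the inbound team
Overall: Team East 328/466 = 70.4%, the inbound team 482/579 = 83.2% → the inbound team
The inbound team wins overall and in every lead group — no reversal.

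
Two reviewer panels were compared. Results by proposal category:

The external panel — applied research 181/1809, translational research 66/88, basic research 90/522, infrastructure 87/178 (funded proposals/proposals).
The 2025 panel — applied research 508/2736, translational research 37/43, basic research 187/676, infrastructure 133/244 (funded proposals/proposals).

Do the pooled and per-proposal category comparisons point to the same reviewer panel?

Applied research: the external panel 181/1809 = 10.0%, the 2025 panel 508/2736 = 18.6% → the 2025 panel
Translational research: the external panel 66/88 = 75.0%, the 2025 panel 37/43 = 86.0% → the 2025 panel
Basic research: the external panel 90/522 = 17.2%, the 2025 panel 187/676 = 27.7% → the 2025 panel
Infrastructure: the external panel 87/178 = 48.9%, the 2025 panel 133/244 = 54.5% → the 2025 panel
Overall: the external panel 424/2597 = 16.3%, the 2025 panel 865/3699 = 23.4% → the 2025 panel
The 2025 panel wins overall and in every proposal group — no reversal.

Yes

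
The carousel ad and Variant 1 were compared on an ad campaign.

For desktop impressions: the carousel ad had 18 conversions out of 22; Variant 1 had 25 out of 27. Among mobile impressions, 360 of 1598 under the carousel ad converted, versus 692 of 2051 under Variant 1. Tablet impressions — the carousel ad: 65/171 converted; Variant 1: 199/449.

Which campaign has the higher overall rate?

Desktop: the carousel ad 18/22 = 81.8%, Variant 1 25/27 = 92.6% → Variant 1
Mobile: the carousel ad 360/1598 = 22.5%, Variant 1 692/2051 = 33.7% → Variant 1
Tablet: the carousel ad 65/171 = 38.0%, Variant 1 199/449 = 44.3% → Variant 1
Overall: the carousel ad 443/1791 = 24.7%, Variant 1 916/2527 = 36.2% → Variant 1

Variant 1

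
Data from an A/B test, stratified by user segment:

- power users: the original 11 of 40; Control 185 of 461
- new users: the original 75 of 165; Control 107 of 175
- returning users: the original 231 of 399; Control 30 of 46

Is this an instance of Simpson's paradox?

Yes

Power users: the original 11/40 = 27.5%, Control 185/461 = 40.1% → Control
New users: the original 75/165 = 45.5%, Control 107/175 = 61.1% → Control
Returning users: the original 231/399 = 57.9%, Control 30/46 = 65.2% → Control
Overall: the original 317/604 = 52.5%, Control 322/682 = 47.2% → the original
Control wins each user group but the original wins overall — the comparison reverses. Control's views skew toward power users, which has a lower base rate.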